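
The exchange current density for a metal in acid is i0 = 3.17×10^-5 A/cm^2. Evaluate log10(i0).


i0 = 3.17×10^-5 A/cm^2
log10(i0) = -4.499

-4.499


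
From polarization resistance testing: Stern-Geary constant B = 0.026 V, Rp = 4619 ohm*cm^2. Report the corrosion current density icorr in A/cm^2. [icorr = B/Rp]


Apply the Stern-Geary relation: icorr = B / Rp
icorr = 0.026 / 4619 = 5.629×10^-6 A/cm^2

5.629×10^-6 A/cm^2


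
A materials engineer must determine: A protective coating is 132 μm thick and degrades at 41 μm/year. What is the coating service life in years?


Service life = thickness / degradation rate
Life = 132 / 41 = 3.2 years

3.2 years


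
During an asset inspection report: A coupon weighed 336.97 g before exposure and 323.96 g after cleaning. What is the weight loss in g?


Weight loss = initial − final
WL = 336.97 − 323.96 = 13.01 g

13.01 g


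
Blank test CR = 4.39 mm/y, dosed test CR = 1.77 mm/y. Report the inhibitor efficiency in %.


Apply the inhibitor-efficiency definition: IE = (CR_blank − CR_inh)/CR_blank × 100
IE = (4.39 − 1.77) / 4.39 × 100
IE = 2.62 / 4.39 × 100 = 59.7 %

59.7 %


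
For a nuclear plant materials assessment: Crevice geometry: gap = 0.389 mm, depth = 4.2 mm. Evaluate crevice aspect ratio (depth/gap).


Aspect ratio = depth / gap
Ratio = 4.2 / 0.389 = 10.8

10.8


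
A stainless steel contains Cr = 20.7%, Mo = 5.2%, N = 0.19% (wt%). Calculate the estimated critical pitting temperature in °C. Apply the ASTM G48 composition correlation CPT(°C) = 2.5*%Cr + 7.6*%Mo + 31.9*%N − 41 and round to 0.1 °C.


Apply the ASTM G48 empirical CPT estimate: CPT(°C) = 2.5*%Cr + 7.6*%Mo + 31.9*%N − 41
2.5*20.7 = 51.75; 7.6*5.2 = 39.52; 31.9*0.19 = 6.061
CPT = 51.75 + 39.52 + 6.061 − 41 = 56.331 °C
Rounded to 0.1 °C: CPT ≈ 56.3 °C

56.3 °C


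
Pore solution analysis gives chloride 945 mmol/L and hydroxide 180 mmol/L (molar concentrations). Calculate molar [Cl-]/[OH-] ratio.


Threshold parameter = [Cl-] / [OH-] (molar basis; both in mmol/L, so units cancel)
Ratio = 945 / 180 = 5.25

5.25


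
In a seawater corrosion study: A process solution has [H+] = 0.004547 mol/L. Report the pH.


pH = −log10[H+]
pH = −log10(0.004547) = 2.34

2.34


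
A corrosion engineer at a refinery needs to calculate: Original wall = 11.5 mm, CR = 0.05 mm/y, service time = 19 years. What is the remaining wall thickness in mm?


Remaining wall = original − CR × time
t = 11.5 − 0.05*19 = 11.5 − 0.95 = 10.55 mm

10.55 mm


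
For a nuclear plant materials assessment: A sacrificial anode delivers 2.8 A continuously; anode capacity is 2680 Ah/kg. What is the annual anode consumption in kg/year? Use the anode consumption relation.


Annual consumption = current * hours per year / capacity
Rate = 2.8 * 8760 / 2680 = 9.2 kg/year

9.2 kg/year


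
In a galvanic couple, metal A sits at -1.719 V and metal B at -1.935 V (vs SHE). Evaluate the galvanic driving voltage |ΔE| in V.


Driving voltage is the absolute potential difference.
|ΔE| = |-1.719 − (-1.935)| = 0.216 V

0.216 V


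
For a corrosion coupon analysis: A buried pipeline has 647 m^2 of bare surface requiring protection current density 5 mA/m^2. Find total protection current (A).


I = area * current density, then convert mA → A (÷1000)
I = 647 * 5 / 1000 = 3.24 A

3.24 A


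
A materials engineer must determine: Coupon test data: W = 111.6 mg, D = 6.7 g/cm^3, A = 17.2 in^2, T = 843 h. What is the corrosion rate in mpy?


Apply the mpy weight-loss relation: CR = 534 * W / (D * A * T)
Numerator: 534 * 111.6 = 59594.4
Denominator: 6.7 * 17.2 * 843 = 97147.32
CR = 59594.4 / 97147.32 = 0.6134 mpy

0.6134 mpy


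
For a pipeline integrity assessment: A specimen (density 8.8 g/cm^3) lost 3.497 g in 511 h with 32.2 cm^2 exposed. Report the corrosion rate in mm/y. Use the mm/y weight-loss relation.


Apply the mm/y weight-loss relation: CR = 87600 * W / (D * A * T)
Numerator: 87600 * 3.497 = 306337.2
Denominator: 8.8 * 32.2 * 511 = 144796.96
CR = 306337.2 / 144796.96 = 2.1156 mm/y

2.1156 mm/y


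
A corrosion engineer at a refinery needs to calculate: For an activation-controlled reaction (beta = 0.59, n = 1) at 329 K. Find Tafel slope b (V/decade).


Apply the Tafel slope relation: b = 2.303*R*T/(beta*n*F)
Numerator: 2.303 * 8.314 * 329 = 6299.41
Denominator: 0.59 * 1 * 96485 = 56926.15
b = 6299.41 / 56926.15 = 0.1107 V/decade

0.1107 V/decade


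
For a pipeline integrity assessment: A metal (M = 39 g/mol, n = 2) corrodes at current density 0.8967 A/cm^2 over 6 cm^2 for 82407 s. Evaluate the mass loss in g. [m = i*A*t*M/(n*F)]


Apply Faraday's law: m = i*A*t*M / (n*F)
Total charge passed Q = i*A*t = 0.8967*6*82407 = 443366.1414 C
m = Q*M/(n*F) = 443366.1414*39/(2*96485) = 89.606 g

89.606 g


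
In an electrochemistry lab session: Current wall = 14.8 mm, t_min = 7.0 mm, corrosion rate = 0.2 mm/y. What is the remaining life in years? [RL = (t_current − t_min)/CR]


Apply the remaining-life relation: RL = (t_current − t_min) / CR
RL = (14.8 − 7.0) / 0.2 = 7.8 / 0.2 = 39.0 years

39.0 years


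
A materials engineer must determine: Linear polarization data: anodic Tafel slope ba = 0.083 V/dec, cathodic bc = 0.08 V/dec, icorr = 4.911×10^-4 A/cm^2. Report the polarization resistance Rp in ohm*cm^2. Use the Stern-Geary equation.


Apply the Stern-Geary equation: Rp = ba*bc / (2.303*icorr*(ba+bc))
ba*bc = 0.083*0.08 = 0.00664
ba+bc = 0.163; 2.303*icorr*(ba+bc) = 2.303*4.911×10^-4*0.163 = 1.8435354×10^-4
Rp = 0.00664 / 1.8435354×10^-4 = 36.02 ohm*cm^2

36.02 ohm*cm^2


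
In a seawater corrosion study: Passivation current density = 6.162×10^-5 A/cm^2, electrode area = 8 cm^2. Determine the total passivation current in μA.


I = i_pass * A, then convert A → μA (×10^6)
I = 6.162×10^-5 * 8 * 10^6 = 492.96 μA

492.96 μA


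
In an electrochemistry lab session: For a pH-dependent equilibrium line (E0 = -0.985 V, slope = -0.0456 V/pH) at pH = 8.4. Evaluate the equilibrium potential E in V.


Apply the Pourbaix line equation: E = E0 + slope*pH
E = -0.985 + (-0.0456)*8.4 = -0.985 + (-0.38304) = -1.36804 V
Rounded to 3 decimal places: E = -1.368 V

-1.368 V


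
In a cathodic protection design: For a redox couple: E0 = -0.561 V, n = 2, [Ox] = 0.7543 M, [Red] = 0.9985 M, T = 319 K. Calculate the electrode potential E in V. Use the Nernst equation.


Apply the Nernst equation: E = E0 + (RT/nF)*ln([Ox]/[Red])
Step 1: RT/nF = 8.314*319/(2*96485) = 0.01374393 V
Step 2: [Ox]/[Red] = 0.7543/0.9985 = 0.755433
Step 3: ln(0.755433) = -0.280464
Step 4: correction = 0.01374393 * -0.280464 = -0.004 V
E = -0.561 + -0.004 = -0.565 V

-0.565 V


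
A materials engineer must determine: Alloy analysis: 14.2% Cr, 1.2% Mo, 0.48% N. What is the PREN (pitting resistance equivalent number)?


Apply the PREN formula: PREN = Cr + 3.3*Mo + 16*N
PREN = 14.2 + 3.3*1.2 + 16*0.48
PREN = 14.2 + 3.96 + 7.68 = 25.84

25.84


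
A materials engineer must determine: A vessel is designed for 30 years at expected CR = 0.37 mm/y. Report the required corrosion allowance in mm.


Corrosion allowance = CR × design life
CA = 0.37 * 30 = 11.1 mm

11.1 mm


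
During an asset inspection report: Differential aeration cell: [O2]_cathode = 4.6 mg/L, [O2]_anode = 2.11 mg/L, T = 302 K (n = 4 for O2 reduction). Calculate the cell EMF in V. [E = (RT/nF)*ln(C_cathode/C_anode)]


Apply the Nernst concentration-cell relation: E = (RT/nF)*ln(C_cathode/C_anode)
RT/nF = 8.314*302/(4*96485) = 0.00650575 V
ln(4.6/2.11) = 0.77937
E = 0.00650575 * 0.77937 = 0.00507 V

0.00507 V


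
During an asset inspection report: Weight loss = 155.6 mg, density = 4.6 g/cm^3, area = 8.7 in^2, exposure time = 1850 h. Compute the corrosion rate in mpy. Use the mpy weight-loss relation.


Apply the mpy weight-loss relation: CR = 534 * W / (D * A * T)
Numerator: 534 * 155.6 = 83090.4
Denominator: 4.6 * 8.7 * 1850 = 74037.0
CR = 83090.4 / 74037.0 = 1.12228 mpy

1.12228 mpy


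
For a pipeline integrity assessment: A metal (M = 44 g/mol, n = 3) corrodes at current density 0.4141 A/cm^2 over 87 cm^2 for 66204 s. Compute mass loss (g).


Apply Faraday's law: m = i*A*t*M / (n*F)
Total charge passed Q = i*A*t = 0.4141*87*66204 = 2385111.6468 C
m = Q*M/(n*F) = 2385111.6468*44/(3*96485) = 362.56 g

362.56 g


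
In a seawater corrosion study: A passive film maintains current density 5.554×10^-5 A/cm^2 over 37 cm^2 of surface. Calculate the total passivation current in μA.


I = i_pass * A, then convert A → μA (×10^6)
I = 5.554×10^-5 * 37 * 10^6 = 2054.98 μA

2054.98 μA


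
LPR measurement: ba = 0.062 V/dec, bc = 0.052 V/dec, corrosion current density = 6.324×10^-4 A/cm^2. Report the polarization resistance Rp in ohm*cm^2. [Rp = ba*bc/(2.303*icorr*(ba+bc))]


Apply the Stern-Geary equation: Rp = ba*bc / (2.303*icorr*(ba+bc))
ba*bc = 0.062*0.052 = 0.003224
ba+bc = 0.114; 2.303*icorr*(ba+bc) = 2.303*6.324×10^-4*0.114 = 1.6603156×10^-4
Rp = 0.003224 / 1.6603156×10^-4 = 19.42 ohm*cm^2

19.42 ohm*cm^2


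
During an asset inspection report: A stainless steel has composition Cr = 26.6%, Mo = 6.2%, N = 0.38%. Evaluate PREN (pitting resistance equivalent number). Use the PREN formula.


Apply the PREN formula: PREN = Cr + 3.3*Mo + 16*N
PREN = 26.6 + 3.3*6.2 + 16*0.38
PREN = 26.6 + 20.46 + 6.08 = 53.14

53.14


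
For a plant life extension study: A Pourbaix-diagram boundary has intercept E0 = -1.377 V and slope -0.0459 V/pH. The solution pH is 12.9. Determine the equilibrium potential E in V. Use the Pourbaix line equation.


Apply the Pourbaix line equation: E = E0 + slope*pH
E = -1.377 + (-0.0459)*12.9 = -1.377 + (-0.59211) = -1.96911 V
Rounded to 4 decimal places: E = -1.9691 V

-1.9691 V


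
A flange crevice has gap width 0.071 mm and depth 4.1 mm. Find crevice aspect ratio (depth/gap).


Aspect ratio = depth / gap
Ratio = 4.1 / 0.071 = 57.7

57.7


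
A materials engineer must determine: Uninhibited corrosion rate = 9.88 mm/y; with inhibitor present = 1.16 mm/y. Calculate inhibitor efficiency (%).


Apply the inhibitor-efficiency definition: IE = (CR_blank − CR_inh)/CR_blank × 100
IE = (9.88 − 1.16) / 9.88 × 100
IE = 8.72 / 9.88 × 100 = 88.3 %

88.3 %


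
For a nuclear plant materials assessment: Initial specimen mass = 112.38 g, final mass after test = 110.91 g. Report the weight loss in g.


Weight loss = initial − final
WL = 112.38 − 110.91 = 1.47 g

1.47 g


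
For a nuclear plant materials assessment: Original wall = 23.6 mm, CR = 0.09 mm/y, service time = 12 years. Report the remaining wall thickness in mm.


Remaining wall = original − CR × time
t = 23.6 − 0.09*12 = 23.6 − 1.08 = 22.52 mm

22.52 mm


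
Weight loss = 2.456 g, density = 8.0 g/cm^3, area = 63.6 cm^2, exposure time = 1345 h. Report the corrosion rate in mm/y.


Apply the mm/y weight-loss relation: CR = 87600 * W / (D * A * T)
Numerator: 87600 * 2.456 = 215145.6
Denominator: 8.0 * 63.6 * 1345 = 684336.0
CR = 215145.6 / 684336.0 = 0.314386 mm/y

0.314386 mm/y


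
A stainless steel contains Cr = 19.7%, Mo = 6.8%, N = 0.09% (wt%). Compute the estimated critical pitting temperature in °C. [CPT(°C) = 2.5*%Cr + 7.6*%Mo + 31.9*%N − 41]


Apply the ASTM G48 empirical CPT estimate: CPT(°C) = 2.5*%Cr + 7.6*%Mo + 31.9*%N − 41
2.5*19.7 = 49.25; 7.6*6.8 = 51.68; 31.9*0.09 = 2.871
CPT = 49.25 + 51.68 + 2.871 − 41 = 62.801 °C
Rounded to 0.1 °C: CPT ≈ 62.8 °C

62.8 °C


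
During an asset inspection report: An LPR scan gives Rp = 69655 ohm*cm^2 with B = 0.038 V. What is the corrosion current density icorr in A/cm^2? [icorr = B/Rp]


Apply the Stern-Geary relation: icorr = B / Rp
icorr = 0.038 / 69655 = 5.455×10^-7 A/cm^2

5.455×10^-7 A/cm^2


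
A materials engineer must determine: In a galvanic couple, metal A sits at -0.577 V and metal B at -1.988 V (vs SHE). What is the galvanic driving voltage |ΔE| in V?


Driving voltage is the absolute potential difference.
|ΔE| = |-0.577 − (-1.988)| = 1.411 V

1.411 V


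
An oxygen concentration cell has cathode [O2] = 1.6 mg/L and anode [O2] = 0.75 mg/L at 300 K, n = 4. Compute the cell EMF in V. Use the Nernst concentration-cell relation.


Apply the Nernst concentration-cell relation: E = (RT/nF)*ln(C_cathode/C_anode)
RT/nF = 8.314*300/(4*96485) = 0.00646266 V
ln(1.6/0.75) = 0.75769
E = 0.00646266 * 0.75769 = 0.0049 V

0.0049 V


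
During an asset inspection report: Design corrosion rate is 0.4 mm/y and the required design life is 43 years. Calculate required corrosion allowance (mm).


Corrosion allowance = CR × design life
CA = 0.4 * 43 = 17.2 mm

17.2 mm


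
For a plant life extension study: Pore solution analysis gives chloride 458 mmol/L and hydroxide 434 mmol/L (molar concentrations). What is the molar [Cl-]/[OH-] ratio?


Threshold parameter = [Cl-] / [OH-] (molar basis; both in mmol/L, so units cancel)
Ratio = 458 / 434 = 1.06

1.06


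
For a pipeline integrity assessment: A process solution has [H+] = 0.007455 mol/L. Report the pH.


pH = −log10[H+]
pH = −log10(0.007455) = 2.13

2.13


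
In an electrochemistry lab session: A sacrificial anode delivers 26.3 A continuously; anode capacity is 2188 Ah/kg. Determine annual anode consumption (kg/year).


Annual consumption = current * hours per year / capacity
Rate = 26.3 * 8760 / 2188 = 105.3 kg/year

105.3 kg/year


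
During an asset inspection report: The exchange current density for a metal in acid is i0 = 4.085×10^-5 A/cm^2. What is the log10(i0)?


i0 = 4.085×10^-5 A/cm^2
log10(i0) = -4.389

-4.389


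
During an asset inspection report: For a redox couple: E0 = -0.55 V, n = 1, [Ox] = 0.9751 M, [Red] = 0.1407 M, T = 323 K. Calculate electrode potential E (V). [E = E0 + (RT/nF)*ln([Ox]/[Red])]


Apply the Nernst equation: E = E0 + (RT/nF)*ln([Ox]/[Red])
Step 1: RT/nF = 8.314*323/(1*96485) = 0.02783253 V
Step 2: [Ox]/[Red] = 0.9751/0.1407 = 6.930348
Step 3: ln(6.930348) = 1.93591
Step 4: correction = 0.02783253 * 1.93591 = 0.0539 V
E = -0.55 + 0.0539 = -0.4961 V

-0.4961 V


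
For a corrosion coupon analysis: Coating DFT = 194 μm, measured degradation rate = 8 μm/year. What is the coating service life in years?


Service life = thickness / degradation rate
Life = 194 / 8 = 24.3 years

24.3 years


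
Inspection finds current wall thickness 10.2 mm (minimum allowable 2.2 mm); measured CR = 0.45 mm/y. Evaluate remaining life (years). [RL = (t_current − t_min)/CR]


Apply the remaining-life relation: RL = (t_current − t_min) / CR
RL = (10.2 − 2.2) / 0.45 = 8.0 / 0.45 = 17.8 years

17.8 years


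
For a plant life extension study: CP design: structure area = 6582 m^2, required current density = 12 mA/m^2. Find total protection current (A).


I = area * current density, then convert mA → A (÷1000)
I = 6582 * 12 / 1000 = 78.98 A

78.98 A


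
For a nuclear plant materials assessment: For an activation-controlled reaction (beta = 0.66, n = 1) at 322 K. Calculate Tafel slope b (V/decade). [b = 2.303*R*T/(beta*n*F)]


Apply the Tafel slope relation: b = 2.303*R*T/(beta*n*F)
Numerator: 2.303 * 8.314 * 322 = 6165.38
Denominator: 0.66 * 1 * 96485 = 63680.1
b = 6165.38 / 63680.1 = 0.097 V/decade

0.097 V/decade


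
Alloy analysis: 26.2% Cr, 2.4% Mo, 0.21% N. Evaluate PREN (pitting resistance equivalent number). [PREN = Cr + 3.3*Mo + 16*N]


Apply the PREN formula: PREN = Cr + 3.3*Mo + 16*N
PREN = 26.2 + 3.3*2.4 + 16*0.21
PREN = 26.2 + 7.92 + 3.36 = 37.48

37.48


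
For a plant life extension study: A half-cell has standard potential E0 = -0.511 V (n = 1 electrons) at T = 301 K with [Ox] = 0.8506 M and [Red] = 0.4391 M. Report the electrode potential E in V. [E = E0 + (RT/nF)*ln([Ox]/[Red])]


Apply the Nernst equation: E = E0 + (RT/nF)*ln([Ox]/[Red])
Step 1: RT/nF = 8.314*301/(1*96485) = 0.02593682 V
Step 2: [Ox]/[Red] = 0.8506/0.4391 = 1.937144
Step 3: ln(1.937144) = 0.661215
Step 4: correction = 0.02593682 * 0.661215 = 0.017 V
E = -0.511 + 0.017 = -0.494 V

-0.494 V


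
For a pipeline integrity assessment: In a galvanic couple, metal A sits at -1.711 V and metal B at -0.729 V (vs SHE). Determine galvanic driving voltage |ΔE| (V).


Driving voltage is the absolute potential difference.
|ΔE| = |-1.711 − (-0.729)| = 0.982 V

0.982 V


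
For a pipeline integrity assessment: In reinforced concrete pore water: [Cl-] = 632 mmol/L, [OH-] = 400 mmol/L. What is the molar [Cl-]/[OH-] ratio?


Threshold parameter = [Cl-] / [OH-] (molar basis; both in mmol/L, so units cancel)
Ratio = 632 / 400 = 1.58

1.58


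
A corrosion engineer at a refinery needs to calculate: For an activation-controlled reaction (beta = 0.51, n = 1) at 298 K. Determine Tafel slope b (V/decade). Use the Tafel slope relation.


Apply the Tafel slope relation: b = 2.303*R*T/(beta*n*F)
Numerator: 2.303 * 8.314 * 298 = 5705.85
Denominator: 0.51 * 1 * 96485 = 49207.35
b = 5705.85 / 49207.35 = 0.116 V/decade

0.116 V/decade


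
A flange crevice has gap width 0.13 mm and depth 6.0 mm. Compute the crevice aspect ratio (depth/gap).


Aspect ratio = depth / gap
Ratio = 6.0 / 0.13 = 46.2

46.2


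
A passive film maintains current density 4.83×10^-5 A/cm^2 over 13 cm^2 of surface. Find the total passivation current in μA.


I = i_pass * A, then convert A → μA (×10^6)
I = 4.83×10^-5 * 13 * 10^6 = 627.9 μA

627.9 μA


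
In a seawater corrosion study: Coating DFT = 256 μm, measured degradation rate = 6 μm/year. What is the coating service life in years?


Service life = thickness / degradation rate
Life = 256 / 6 = 42.7 years

42.7 years


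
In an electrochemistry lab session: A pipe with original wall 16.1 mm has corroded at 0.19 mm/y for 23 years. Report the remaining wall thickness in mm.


Remaining wall = original − CR × time
t = 16.1 − 0.19*23 = 16.1 − 4.37 = 11.73 mm

11.73 mm


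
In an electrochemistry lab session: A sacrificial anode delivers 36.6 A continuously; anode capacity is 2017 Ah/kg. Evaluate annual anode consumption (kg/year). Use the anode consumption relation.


Annual consumption = current * hours per year / capacity
Rate = 36.6 * 8760 / 2017 = 159.0 kg/year

159.0 kg/year


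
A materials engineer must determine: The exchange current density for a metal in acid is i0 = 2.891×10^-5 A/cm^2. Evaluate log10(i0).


i0 = 2.891×10^-5 A/cm^2
log10(i0) = -4.539

-4.539


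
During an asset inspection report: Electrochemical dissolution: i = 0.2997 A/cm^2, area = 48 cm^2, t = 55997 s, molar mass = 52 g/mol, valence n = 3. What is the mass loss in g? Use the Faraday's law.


Apply Faraday's law: m = i*A*t*M / (n*F)
Total charge passed Q = i*A*t = 0.2997*48*55997 = 805550.4432 C
m = Q*M/(n*F) = 805550.4432*52/(3*96485) = 144.715 g

144.715 g


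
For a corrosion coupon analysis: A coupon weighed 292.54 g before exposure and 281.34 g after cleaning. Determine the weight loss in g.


Weight loss = initial − final
WL = 292.54 − 281.34 = 11.2 g

11.2 g


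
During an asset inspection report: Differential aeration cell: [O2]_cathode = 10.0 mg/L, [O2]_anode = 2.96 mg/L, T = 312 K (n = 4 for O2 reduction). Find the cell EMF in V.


Apply the Nernst concentration-cell relation: E = (RT/nF)*ln(C_cathode/C_anode)
RT/nF = 8.314*312/(4*96485) = 0.00672117 V
ln(10.0/2.96) = 1.2174
E = 0.00672117 * 1.2174 = 0.00818 V

0.00818 V


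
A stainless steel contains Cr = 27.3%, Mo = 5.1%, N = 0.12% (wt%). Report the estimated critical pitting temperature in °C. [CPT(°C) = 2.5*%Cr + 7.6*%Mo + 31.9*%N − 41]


Apply the ASTM G48 empirical CPT estimate: CPT(°C) = 2.5*%Cr + 7.6*%Mo + 31.9*%N − 41
2.5*27.3 = 68.25; 7.6*5.1 = 38.76; 31.9*0.12 = 3.828
CPT = 68.25 + 38.76 + 3.828 − 41 = 69.838 °C
Rounded to 0.1 °C: CPT ≈ 69.8 °C

69.8 °C


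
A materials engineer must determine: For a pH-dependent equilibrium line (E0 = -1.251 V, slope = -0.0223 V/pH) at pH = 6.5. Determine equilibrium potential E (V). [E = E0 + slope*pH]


Apply the Pourbaix line equation: E = E0 + slope*pH
E = -1.251 + (-0.0223)*6.5 = -1.251 + (-0.14495) = -1.39595 V
Rounded to 3 decimal places: E = -1.396 V

-1.396 V


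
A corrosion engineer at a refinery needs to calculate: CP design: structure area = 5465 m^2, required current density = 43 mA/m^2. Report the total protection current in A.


I = area * current density, then convert mA → A (÷1000)
I = 5465 * 43 / 1000 = 235.0 A

235.0 A


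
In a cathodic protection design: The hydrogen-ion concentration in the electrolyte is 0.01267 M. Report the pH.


pH = −log10[H+]
pH = −log10(0.01267) = 1.9

1.9


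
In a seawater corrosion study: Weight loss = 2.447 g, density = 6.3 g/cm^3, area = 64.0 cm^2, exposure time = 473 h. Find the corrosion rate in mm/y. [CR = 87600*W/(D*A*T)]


Apply the mm/y weight-loss relation: CR = 87600 * W / (D * A * T)
Numerator: 87600 * 2.447 = 214357.2
Denominator: 6.3 * 64.0 * 473 = 190713.6
CR = 214357.2 / 190713.6 = 1.124 mm/y

1.124 mm/y


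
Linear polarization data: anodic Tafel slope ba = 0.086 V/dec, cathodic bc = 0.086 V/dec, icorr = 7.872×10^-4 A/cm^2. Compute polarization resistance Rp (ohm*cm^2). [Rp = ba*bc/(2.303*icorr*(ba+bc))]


Apply the Stern-Geary equation: Rp = ba*bc / (2.303*icorr*(ba+bc))
ba*bc = 0.086*0.086 = 0.007396
ba+bc = 0.172; 2.303*icorr*(ba+bc) = 2.303*7.872×10^-4*0.172 = 3.1182252×10^-4
Rp = 0.007396 / 3.1182252×10^-4 = 23.72 ohm*cm^2

23.72 ohm*cm^2


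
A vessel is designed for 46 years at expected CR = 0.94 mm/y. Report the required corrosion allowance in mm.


Corrosion allowance = CR × design life
CA = 0.94 * 46 = 43.24 mm

43.24 mm


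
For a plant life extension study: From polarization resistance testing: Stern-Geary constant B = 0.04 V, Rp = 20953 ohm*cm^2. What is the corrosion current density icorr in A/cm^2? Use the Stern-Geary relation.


Apply the Stern-Geary relation: icorr = B / Rp
icorr = 0.04 / 20953 = 1.909×10^-6 A/cm^2

1.909×10^-6 A/cm^2


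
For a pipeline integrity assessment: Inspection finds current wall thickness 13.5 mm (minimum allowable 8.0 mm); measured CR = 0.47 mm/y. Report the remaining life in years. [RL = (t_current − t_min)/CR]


Apply the remaining-life relation: RL = (t_current − t_min) / CR
RL = (13.5 − 8.0) / 0.47 = 5.5 / 0.47 = 11.7 years

11.7 years


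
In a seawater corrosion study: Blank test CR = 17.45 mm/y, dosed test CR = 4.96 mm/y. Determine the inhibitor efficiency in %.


Apply the inhibitor-efficiency definition: IE = (CR_blank − CR_inh)/CR_blank × 100
IE = (17.45 − 4.96) / 17.45 × 100
IE = 12.49 / 17.45 × 100 = 71.6 %

71.6 %


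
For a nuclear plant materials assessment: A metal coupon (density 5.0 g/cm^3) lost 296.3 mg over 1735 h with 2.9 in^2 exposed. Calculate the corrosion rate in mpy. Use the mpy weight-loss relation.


Apply the mpy weight-loss relation: CR = 534 * W / (D * A * T)
Numerator: 534 * 296.3 = 158224.2
Denominator: 5.0 * 2.9 * 1735 = 25157.5
CR = 158224.2 / 25157.5 = 6.28935 mpy

6.28935 mpy


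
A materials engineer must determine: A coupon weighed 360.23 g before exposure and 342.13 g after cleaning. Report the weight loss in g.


Weight loss = initial − final
WL = 360.23 − 342.13 = 18.1 g

18.1 g


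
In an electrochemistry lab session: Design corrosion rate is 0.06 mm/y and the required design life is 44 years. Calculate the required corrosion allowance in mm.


Corrosion allowance = CR × design life
CA = 0.06 * 44 = 2.64 mm

2.64 mm


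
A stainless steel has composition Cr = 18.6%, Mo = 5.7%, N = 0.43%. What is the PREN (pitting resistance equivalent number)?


Apply the PREN formula: PREN = Cr + 3.3*Mo + 16*N
PREN = 18.6 + 3.3*5.7 + 16*0.43
PREN = 18.6 + 18.81 + 6.88 = 44.29

44.29


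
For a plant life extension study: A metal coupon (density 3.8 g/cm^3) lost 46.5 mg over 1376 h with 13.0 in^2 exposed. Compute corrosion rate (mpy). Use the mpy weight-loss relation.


Apply the mpy weight-loss relation: CR = 534 * W / (D * A * T)
Numerator: 534 * 46.5 = 24831.0
Denominator: 3.8 * 13.0 * 1376 = 67974.4
CR = 24831.0 / 67974.4 = 0.3653 mpy

0.3653 mpy


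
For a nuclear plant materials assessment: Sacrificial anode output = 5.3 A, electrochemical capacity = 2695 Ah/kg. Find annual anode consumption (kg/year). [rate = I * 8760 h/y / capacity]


Annual consumption = current * hours per year / capacity
Rate = 5.3 * 8760 / 2695 = 17.2 kg/year

17.2 kg/year


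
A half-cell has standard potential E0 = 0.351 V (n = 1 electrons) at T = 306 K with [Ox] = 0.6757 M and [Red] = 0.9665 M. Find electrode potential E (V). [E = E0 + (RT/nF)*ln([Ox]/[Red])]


Apply the Nernst equation: E = E0 + (RT/nF)*ln([Ox]/[Red])
Step 1: RT/nF = 8.314*306/(1*96485) = 0.02636766 V
Step 2: [Ox]/[Red] = 0.6757/0.9665 = 0.699121
Step 3: ln(0.699121) = -0.357931
Step 4: correction = 0.02636766 * -0.357931 = -0.009 V
E = 0.351 + -0.009 = 0.342 V

0.342 V


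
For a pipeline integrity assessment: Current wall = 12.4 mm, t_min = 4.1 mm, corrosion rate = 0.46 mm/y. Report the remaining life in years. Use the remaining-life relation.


Apply the remaining-life relation: RL = (t_current − t_min) / CR
RL = (12.4 − 4.1) / 0.46 = 8.3 / 0.46 = 18.0 years

18.0 years


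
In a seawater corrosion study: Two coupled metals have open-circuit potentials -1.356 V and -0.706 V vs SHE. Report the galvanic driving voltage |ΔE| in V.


Driving voltage is the absolute potential difference.
|ΔE| = |-1.356 − (-0.706)| = 0.65 V

0.65 V


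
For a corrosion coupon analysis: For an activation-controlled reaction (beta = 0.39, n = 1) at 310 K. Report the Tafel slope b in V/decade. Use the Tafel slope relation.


Apply the Tafel slope relation: b = 2.303*R*T/(beta*n*F)
Numerator: 2.303 * 8.314 * 310 = 5935.61
Denominator: 0.39 * 1 * 96485 = 37629.15
b = 5935.61 / 37629.15 = 0.158 V/decade

0.158 V/decade


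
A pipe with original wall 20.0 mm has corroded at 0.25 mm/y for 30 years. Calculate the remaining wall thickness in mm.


Remaining wall = original − CR × time
t = 20.0 − 0.25*30 = 20.0 − 7.5 = 12.5 mm

12.5 mm


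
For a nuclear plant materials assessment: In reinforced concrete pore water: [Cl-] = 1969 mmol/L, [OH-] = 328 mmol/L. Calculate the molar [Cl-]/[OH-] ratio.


Threshold parameter = [Cl-] / [OH-] (molar basis; both in mmol/L, so units cancel)
Ratio = 1969 / 328 = 6.0

6.0


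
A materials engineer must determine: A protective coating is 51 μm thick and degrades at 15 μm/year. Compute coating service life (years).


Service life = thickness / degradation rate
Life = 51 / 15 = 3.4 years

3.4 years


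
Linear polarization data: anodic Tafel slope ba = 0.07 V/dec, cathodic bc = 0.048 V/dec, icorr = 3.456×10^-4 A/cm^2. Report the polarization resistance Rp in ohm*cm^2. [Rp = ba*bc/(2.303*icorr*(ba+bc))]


Apply the Stern-Geary equation: Rp = ba*bc / (2.303*icorr*(ba+bc))
ba*bc = 0.07*0.048 = 0.00336
ba+bc = 0.118; 2.303*icorr*(ba+bc) = 2.303*3.456×10^-4*0.118 = 9.3918182×10^-5
Rp = 0.00336 / 9.3918182×10^-5 = 35.78 ohm*cm^2

35.78 ohm*cm^2


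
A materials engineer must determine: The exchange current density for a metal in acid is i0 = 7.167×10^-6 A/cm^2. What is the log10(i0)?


i0 = 7.167×10^-6 A/cm^2
log10(i0) = -5.145

-5.145


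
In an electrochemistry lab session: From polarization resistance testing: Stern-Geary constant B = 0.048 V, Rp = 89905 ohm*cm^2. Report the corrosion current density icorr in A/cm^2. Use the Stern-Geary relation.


Apply the Stern-Geary relation: icorr = B / Rp
icorr = 0.048 / 89905 = 5.339×10^-7 A/cm^2

5.339×10^-7 A/cm^2


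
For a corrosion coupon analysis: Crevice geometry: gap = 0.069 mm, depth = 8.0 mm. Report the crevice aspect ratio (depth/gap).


Aspect ratio = depth / gap
Ratio = 8.0 / 0.069 = 115.9

115.9


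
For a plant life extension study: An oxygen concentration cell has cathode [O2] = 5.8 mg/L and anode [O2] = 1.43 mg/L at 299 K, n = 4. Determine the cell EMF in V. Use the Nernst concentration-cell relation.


Apply the Nernst concentration-cell relation: E = (RT/nF)*ln(C_cathode/C_anode)
RT/nF = 8.314*299/(4*96485) = 0.00644112 V
ln(5.8/1.43) = 1.40018
E = 0.00644112 * 1.40018 = 0.00902 V

0.00902 V


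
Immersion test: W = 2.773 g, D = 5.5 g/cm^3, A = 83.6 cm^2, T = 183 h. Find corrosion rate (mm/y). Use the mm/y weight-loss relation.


Apply the mm/y weight-loss relation: CR = 87600 * W / (D * A * T)
Numerator: 87600 * 2.773 = 242914.8
Denominator: 5.5 * 83.6 * 183 = 84143.4
CR = 242914.8 / 84143.4 = 2.886914 mm/y

2.886914 mm/y


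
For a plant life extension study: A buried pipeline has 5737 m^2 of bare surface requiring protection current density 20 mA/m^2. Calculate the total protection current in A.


I = area * current density, then convert mA → A (÷1000)
I = 5737 * 20 / 1000 = 114.74 A

114.74 A


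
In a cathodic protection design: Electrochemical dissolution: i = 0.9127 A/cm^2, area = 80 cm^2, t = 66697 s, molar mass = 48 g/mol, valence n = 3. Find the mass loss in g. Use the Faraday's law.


Apply Faraday's law: m = i*A*t*M / (n*F)
Total charge passed Q = i*A*t = 0.9127*80*66697 = 4869948.152 C
m = Q*M/(n*F) = 4869948.152*48/(3*96485) = 807.57807 g

807.57807 g


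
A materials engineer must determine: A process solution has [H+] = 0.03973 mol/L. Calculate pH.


pH = −log10[H+]
pH = −log10(0.03973) = 1.4

1.4


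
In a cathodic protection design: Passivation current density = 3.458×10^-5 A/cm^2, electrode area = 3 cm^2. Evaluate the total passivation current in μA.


I = i_pass * A, then convert A → μA (×10^6)
I = 3.458×10^-5 * 3 * 10^6 = 103.74 μA

103.74 μA


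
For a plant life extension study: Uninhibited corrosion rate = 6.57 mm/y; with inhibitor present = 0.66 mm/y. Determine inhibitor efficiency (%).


Apply the inhibitor-efficiency definition: IE = (CR_blank − CR_inh)/CR_blank × 100
IE = (6.57 − 0.66) / 6.57 × 100
IE = 5.91 / 6.57 × 100 = 90.0 %

90.0 %


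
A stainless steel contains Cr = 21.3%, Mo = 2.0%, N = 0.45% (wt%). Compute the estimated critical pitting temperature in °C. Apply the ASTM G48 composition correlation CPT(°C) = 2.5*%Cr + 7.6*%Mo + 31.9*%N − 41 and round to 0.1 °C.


Apply the ASTM G48 empirical CPT estimate: CPT(°C) = 2.5*%Cr + 7.6*%Mo + 31.9*%N − 41
2.5*21.3 = 53.25; 7.6*2.0 = 15.2; 31.9*0.45 = 14.355
CPT = 53.25 + 15.2 + 14.355 − 41 = 41.805 °C
Rounded to 0.1 °C: CPT ≈ 41.8 °C

41.8 °C


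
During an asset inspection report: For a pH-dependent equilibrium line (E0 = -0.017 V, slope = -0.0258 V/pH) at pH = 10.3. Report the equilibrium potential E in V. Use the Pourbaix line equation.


Apply the Pourbaix line equation: E = E0 + slope*pH
E = -0.017 + (-0.0258)*10.3 = -0.017 + (-0.26574) = -0.28274 V
Rounded to 4 decimal places: E = -0.2827 V

-0.2827 V


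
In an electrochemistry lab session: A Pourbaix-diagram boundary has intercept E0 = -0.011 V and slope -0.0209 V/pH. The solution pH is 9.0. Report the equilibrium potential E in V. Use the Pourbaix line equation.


Apply the Pourbaix line equation: E = E0 + slope*pH
E = -0.011 + (-0.0209)*9.0 = -0.011 + (-0.1881) = -0.1991 V
Rounded to 3 decimal places: E = -0.199 V

-0.199 V


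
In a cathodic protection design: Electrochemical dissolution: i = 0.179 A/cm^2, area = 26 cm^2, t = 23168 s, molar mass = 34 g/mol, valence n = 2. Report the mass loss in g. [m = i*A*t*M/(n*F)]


Apply Faraday's law: m = i*A*t*M / (n*F)
Total charge passed Q = i*A*t = 0.179*26*23168 = 107823.872 C
m = Q*M/(n*F) = 107823.872*34/(2*96485) = 18.99783 g

18.99783 g


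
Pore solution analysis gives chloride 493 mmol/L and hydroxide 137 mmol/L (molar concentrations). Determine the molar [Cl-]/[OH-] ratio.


Threshold parameter = [Cl-] / [OH-] (molar basis; both in mmol/L, so units cancel)
Ratio = 493 / 137 = 3.6

3.6


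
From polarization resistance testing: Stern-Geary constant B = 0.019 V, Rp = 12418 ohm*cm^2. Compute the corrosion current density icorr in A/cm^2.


Apply the Stern-Geary relation: icorr = B / Rp
icorr = 0.019 / 12418 = 1.53×10^-6 A/cm^2

1.53×10^-6 A/cm^2


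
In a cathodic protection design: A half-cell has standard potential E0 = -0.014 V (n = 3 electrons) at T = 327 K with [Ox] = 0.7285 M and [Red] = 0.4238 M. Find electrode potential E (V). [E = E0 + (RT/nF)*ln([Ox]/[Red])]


Apply the Nernst equation: E = E0 + (RT/nF)*ln([Ox]/[Red])
Step 1: RT/nF = 8.314*327/(3*96485) = 0.0093924 V
Step 2: [Ox]/[Red] = 0.7285/0.4238 = 1.718971
Step 3: ln(1.718971) = 0.541726
Step 4: correction = 0.0093924 * 0.541726 = 0.0051 V
E = -0.014 + 0.0051 = -0.0089 V

-0.0089 V


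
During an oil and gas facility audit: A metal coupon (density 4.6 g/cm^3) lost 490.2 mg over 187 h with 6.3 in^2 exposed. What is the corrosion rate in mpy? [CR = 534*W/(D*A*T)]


Apply the mpy weight-loss relation: CR = 534 * W / (D * A * T)
Numerator: 534 * 490.2 = 261766.8
Denominator: 4.6 * 6.3 * 187 = 5419.26
CR = 261766.8 / 5419.26 = 48.30305 mpy

48.30305 mpy


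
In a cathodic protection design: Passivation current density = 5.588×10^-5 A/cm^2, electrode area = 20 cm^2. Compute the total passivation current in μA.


I = i_pass * A, then convert A → μA (×10^6)
I = 5.588×10^-5 * 20 * 10^6 = 1117.6 μA

1117.6 μA


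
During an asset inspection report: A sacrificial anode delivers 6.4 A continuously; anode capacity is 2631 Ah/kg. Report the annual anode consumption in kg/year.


Annual consumption = current * hours per year / capacity
Rate = 6.4 * 8760 / 2631 = 21.3 kg/year

21.3 kg/year


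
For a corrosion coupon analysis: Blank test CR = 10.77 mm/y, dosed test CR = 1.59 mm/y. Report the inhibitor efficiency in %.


Apply the inhibitor-efficiency definition: IE = (CR_blank − CR_inh)/CR_blank × 100
IE = (10.77 − 1.59) / 10.77 × 100
IE = 9.18 / 10.77 × 100 = 85.2 %

85.2 %


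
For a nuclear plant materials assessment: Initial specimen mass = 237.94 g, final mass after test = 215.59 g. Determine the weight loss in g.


Weight loss = initial − final
WL = 237.94 − 215.59 = 22.35 g

22.35 g


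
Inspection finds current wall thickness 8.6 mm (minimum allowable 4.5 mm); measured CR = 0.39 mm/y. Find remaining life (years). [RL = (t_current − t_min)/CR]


Apply the remaining-life relation: RL = (t_current − t_min) / CR
RL = (8.6 − 4.5) / 0.39 = 4.1 / 0.39 = 10.5 years

10.5 years


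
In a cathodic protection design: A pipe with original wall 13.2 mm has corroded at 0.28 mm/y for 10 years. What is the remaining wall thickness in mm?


Remaining wall = original − CR × time
t = 13.2 − 0.28*10 = 13.2 − 2.8 = 10.4 mm

10.4 mm


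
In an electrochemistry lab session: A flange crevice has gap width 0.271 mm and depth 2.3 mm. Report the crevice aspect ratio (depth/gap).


Aspect ratio = depth / gap
Ratio = 2.3 / 0.271 = 8.5

8.5


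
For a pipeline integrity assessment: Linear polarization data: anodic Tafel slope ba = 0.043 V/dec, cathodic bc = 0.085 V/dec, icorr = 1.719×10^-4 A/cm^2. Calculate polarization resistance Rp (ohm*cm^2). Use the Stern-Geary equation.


Apply the Stern-Geary equation: Rp = ba*bc / (2.303*icorr*(ba+bc))
ba*bc = 0.043*0.085 = 0.003655
ba+bc = 0.128; 2.303*icorr*(ba+bc) = 2.303*1.719×10^-4*0.128 = 5.067337×10^-5
Rp = 0.003655 / 5.067337×10^-5 = 72.13 ohm*cm^2

72.13 ohm*cm^2


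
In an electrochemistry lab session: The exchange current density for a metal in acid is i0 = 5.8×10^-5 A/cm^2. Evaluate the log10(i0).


i0 = 5.8×10^-5 A/cm^2
log10(i0) = -4.237

-4.237


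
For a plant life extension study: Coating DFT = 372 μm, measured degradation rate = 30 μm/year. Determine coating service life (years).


Service life = thickness / degradation rate
Life = 372 / 30 = 12.4 years

12.4 years


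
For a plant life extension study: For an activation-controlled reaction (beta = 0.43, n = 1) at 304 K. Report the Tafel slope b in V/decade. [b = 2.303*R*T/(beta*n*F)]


Apply the Tafel slope relation: b = 2.303*R*T/(beta*n*F)
Numerator: 2.303 * 8.314 * 304 = 5820.73
Denominator: 0.43 * 1 * 96485 = 41488.55
b = 5820.73 / 41488.55 = 0.1403 V/decade

0.1403 V/decade


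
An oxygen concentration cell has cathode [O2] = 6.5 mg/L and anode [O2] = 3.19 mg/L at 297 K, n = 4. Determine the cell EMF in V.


Apply the Nernst concentration-cell relation: E = (RT/nF)*ln(C_cathode/C_anode)
RT/nF = 8.314*297/(4*96485) = 0.00639804 V
ln(6.5/3.19) = 0.71178
E = 0.00639804 * 0.71178 = 0.00455 V

0.00455 V


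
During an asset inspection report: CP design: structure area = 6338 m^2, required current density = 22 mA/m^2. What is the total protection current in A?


I = area * current density, then convert mA → A (÷1000)
I = 6338 * 22 / 1000 = 139.44 A

139.44 A


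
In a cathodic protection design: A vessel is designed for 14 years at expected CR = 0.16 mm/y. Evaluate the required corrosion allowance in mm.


Corrosion allowance = CR × design life
CA = 0.16 * 14 = 2.24 mm

2.24 mm


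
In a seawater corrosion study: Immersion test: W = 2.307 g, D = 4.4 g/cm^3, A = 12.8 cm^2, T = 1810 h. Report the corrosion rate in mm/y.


Apply the mm/y weight-loss relation: CR = 87600 * W / (D * A * T)
Numerator: 87600 * 2.307 = 202093.2
Denominator: 4.4 * 12.8 * 1810 = 101939.2
CR = 202093.2 / 101939.2 = 1.982488 mm/y

1.982488 mm/y


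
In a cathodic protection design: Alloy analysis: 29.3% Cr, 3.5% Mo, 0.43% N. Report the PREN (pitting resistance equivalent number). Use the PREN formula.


Apply the PREN formula: PREN = Cr + 3.3*Mo + 16*N
PREN = 29.3 + 3.3*3.5 + 16*0.43
PREN = 29.3 + 11.55 + 6.88 = 47.73

47.73


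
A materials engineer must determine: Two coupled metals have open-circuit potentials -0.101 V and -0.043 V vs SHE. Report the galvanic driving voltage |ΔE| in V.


Driving voltage is the absolute potential difference.
|ΔE| = |-0.101 − (-0.043)| = 0.058 V

0.058 V


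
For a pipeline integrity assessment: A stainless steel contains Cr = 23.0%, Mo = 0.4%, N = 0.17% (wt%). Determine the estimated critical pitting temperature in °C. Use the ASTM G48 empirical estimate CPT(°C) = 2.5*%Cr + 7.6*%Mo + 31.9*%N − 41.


Apply the ASTM G48 empirical CPT estimate: CPT(°C) = 2.5*%Cr + 7.6*%Mo + 31.9*%N − 41
2.5*23.0 = 57.5; 7.6*0.4 = 3.04; 31.9*0.17 = 5.423
CPT = 57.5 + 3.04 + 5.423 − 41 = 24.963 °C
Rounded to 0.1 °C: CPT ≈ 25.0 °C

25.0 °C


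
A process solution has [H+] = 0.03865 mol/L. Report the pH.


pH = −log10[H+]
pH = −log10(0.03865) = 1.41

1.41


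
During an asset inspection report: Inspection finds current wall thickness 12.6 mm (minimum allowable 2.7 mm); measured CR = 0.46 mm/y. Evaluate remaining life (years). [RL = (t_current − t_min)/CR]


Apply the remaining-life relation: RL = (t_current − t_min) / CR
RL = (12.6 − 2.7) / 0.46 = 9.9 / 0.46 = 21.5 years

21.5 years


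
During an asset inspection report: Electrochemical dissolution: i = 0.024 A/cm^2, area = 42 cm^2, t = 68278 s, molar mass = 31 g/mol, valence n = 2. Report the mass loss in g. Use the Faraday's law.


Apply Faraday's law: m = i*A*t*M / (n*F)
Total charge passed Q = i*A*t = 0.024*42*68278 = 68824.224 C
m = Q*M/(n*F) = 68824.224*31/(2*96485) = 11.056 g

11.056 g


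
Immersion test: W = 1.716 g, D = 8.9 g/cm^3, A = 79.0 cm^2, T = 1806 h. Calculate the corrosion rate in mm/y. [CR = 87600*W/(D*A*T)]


Apply the mm/y weight-loss relation: CR = 87600 * W / (D * A * T)
Numerator: 87600 * 1.716 = 150321.6
Denominator: 8.9 * 79.0 * 1806 = 1269798.6
CR = 150321.6 / 1269798.6 = 0.118382 mm/y

0.118382 mm/y


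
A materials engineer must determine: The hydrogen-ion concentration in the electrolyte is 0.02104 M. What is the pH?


pH = −log10[H+]
pH = −log10(0.02104) = 1.68

1.68
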